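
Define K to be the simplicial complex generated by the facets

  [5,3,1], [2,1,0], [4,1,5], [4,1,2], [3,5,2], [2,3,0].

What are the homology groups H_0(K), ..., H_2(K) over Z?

H_0 ≅ Z,  H_1 ≅ Z,  H_2 = 0.

We work with the vertex ordering 0 < 1 < 2 < 3 < 4 < 5. The simplices of K, each written with vertices in increasing order, are:

  0-simplices (6): [0], [1], [2], [3], [4], [5]
  1-simplices (12): [0,1], [0,2], [0,3], [1,2], [1,3], [1,4], [1,5], [2,3], [2,4], [2,5], [3,5], [4,5]
  2-simplices (6): [0,1,2], [0,2,3], [1,2,4], [1,3,5], [1,4,5], [2,3,5]

Hence C_0 ≅ Z^6, C_1 ≅ Z^12, C_2 ≅ Z^6.

The boundary map ∂_1: C_1 → C_0 maps an edge to its endpoints' difference, ∂[p,q] = q − p. For instance
  ∂[2,3] = [3] − [2].
The resulting 6×12 matrix has rank 5, and its Smith normal form has invariant factors (1,1,1,1,1).

Boundary ∂_2: C_2 → C_1 acts by ∂[p,q,r] = [q,r] − [p,r] + [p,q]. For instance
  ∂[0,2,3] = [2,3] − [0,3] + [0,2],
  ∂[0,1,2] = [1,2] − [0,2] + [0,1].
This gives a 12×6 integer matrix of rank 6; reducing to Smith normal form yields diagonal entries (1,1,1,1,1,1).

Reading off H_k = ker ∂_k / im ∂_{k+1}:

  H_0: rank C_0 − rank ∂_1 = 6 − 5 = 1, and the invariant factors of ∂_1 are all 1, so H_0 ≅ Z.
  H_1: rank ker ∂_1 − rank ∂_2 = (12 − 5) − 6 = 1, and the invariant factors of ∂_2 are all 1, so H_1 ≅ Z.
  H_2: rank ker ∂_2 − rank ∂_3 = (6 − 6) − 0 = 0, and there is no ∂_3, so H_2 ≅ 0.

As a check, the Euler characteristic is 6 − 12 + 6 = 0, which agrees with 1 − 1 + 0 = 0.
(K is a triangulation of the cylinder S^1 x I.)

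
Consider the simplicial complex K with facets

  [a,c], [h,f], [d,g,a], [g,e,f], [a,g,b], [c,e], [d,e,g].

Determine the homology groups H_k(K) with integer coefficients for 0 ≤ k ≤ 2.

H_0 ≅ Z,  H_1 ≅ Z,  H_2 = 0.

We work with the vertex ordering a < b < c < d < e < f < g < h. The simplices of K, each written with vertices in increasing order, are:

  0-simplices (8): a, b, c, d, e, f, g, h
  1-simplices (12): ab, ac, ad, ag, bg, ce, de, dg, ef, eg, fg, fh
  2-simplices (4): abg, adg, deg, efg

giving chain groups C_0 ≅ Z^8, C_1 ≅ Z^12, C_2 ≅ Z^4.

Boundary ∂_1: C_1 → C_0 sends each edge [p,q] (with p < q) to q − p.
The resulting 8×12 matrix has rank 7, and its Smith normal form has invariant factors (1,1,1,1,1,1,1).

Boundary ∂_2: C_2 → C_1 sends each 2-simplex [p,q,r] to [q,r] − [p,r] + [p,q]. For instance
  ∂abg = bg − ag + ab,
  ∂efg = fg − eg + ef.
As a 12×4 matrix over Z this has rank 4, with invariant factors (1,1,1,1).

From H_k ≅ ker(∂_k) / im(∂_{k+1}) we obtain:

  H_0: rank C_0 − rank ∂_1 = 8 − 7 = 1, and the invariant factors of ∂_1 are all 1, so H_0 ≅ Z.
  H_1: rank ker ∂_1 − rank ∂_2 = (12 − 7) − 4 = 1, and the invariant factors of ∂_2 are all 1, so H_1 ≅ Z.
  H_2: rank ker ∂_2 − rank ∂_3 = (4 − 4) − 0 = 0, and there is no ∂_3, so H_2 ≅ 0.

As a check, the Euler characteristic is 8 − 12 + 4 = 0, which agrees with 1 − 1 + 0 = 0.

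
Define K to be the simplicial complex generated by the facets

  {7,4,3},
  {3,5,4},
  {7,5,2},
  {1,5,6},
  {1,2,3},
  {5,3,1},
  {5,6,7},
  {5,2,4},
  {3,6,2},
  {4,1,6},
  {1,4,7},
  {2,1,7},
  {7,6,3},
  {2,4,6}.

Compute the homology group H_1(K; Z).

H_1 ≅ Z^2.

Fix the vertex order 1 < 2 < 3 < 4 < 5 < 6 < 7 and write every simplex with vertices in increasing order. Then dim K = 2 and the simplices of K are:

  0-simplices (7): [1], [2], [3], [4], [5], [6], [7]
  1-simplices (21): [1,2], [1,3], [1,4], [1,5], [1,6], [1,7], [2,3], [2,4], [2,5], [2,6], [2,7], [3,4], [3,5], [3,6], [3,7], [4,5], [4,6], [4,7], [5,6], [5,7], [6,7]
  2-simplices (14): [1,2,3], [1,2,7], [1,3,5], [1,4,6], [1,4,7], [1,5,6], [2,3,6], [2,4,5], [2,4,6], [2,5,7], [3,4,5], [3,4,7], [3,6,7], [5,6,7]

so the chain groups are C_0 ≅ Z^7, C_1 ≅ Z^21, C_2 ≅ Z^14.

∂_1: C_1 → C_0 sends each edge [p,q] (with p < q) to q − p.
The resulting 7×21 matrix has rank 6, and its Smith normal form has invariant factors (1,1,1,1,1,1).

∂_2: C_2 → C_1 maps a triangle to the signed sum of its edges. For instance
  ∂[1,4,7] = [4,7] − [1,7] + [1,4],
  ∂[1,5,6] = [5,6] − [1,6] + [1,5].
The 21×14 boundary matrix has rank 13 and Smith normal form diag(1,1,1,1,1,1,1,1,1,1,1,1,1).

Now H_k = ker ∂_k / im ∂_{k+1}, so:

  H_1: rank ker ∂_1 − rank ∂_2 = (21 − 6) − 13 = 2, and the invariant factors of ∂_2 are all 1, so H_1 ≅ Z^2.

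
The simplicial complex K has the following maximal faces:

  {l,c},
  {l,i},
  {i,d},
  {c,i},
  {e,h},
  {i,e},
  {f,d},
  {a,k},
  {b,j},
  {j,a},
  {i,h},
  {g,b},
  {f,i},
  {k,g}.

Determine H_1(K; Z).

Fix the vertex order a < b < c < d < e < f < g < h < i < j < k < l and write every simplex with vertices in increasing order. Then dim K = 1 and the simplices of K are:

  0-simplices (12): a, b, c, d, e, f, g, h, i, j, k, l
  1-simplices (14): aj, ak, bg, bj, ci, cl, df, di, eh, ei, fi, gk, hi, il

giving chain groups C_0 ≅ Z^12, C_1 ≅ Z^14.

The boundary map ∂_1: C_1 → C_0 is given by ∂[p,q] = [q] − [p].
The 12×14 boundary matrix has rank 10 and Smith normal form diag(1,1,1,1,1,1,1,1,1,1).

Computing H_k = (kernel of ∂_k) / (image of ∂_{k+1}):

  H_1: rank ker ∂_1 − rank ∂_2 = (14 − 10) − 0 = 4, and there is no ∂_2, so H_1 ≅ Z^4.

H_1 ≅ Z^4.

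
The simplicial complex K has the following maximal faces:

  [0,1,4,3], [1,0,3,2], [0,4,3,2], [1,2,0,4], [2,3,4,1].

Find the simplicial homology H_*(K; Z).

We work with the vertex ordering 0 < 1 < 2 < 3 < 4. The simplices of K, each written with vertices in increasing order, are:

  0-simplices (5): [0], [1], [2], [3], [4]
  1-simplices (10): [0,1], [0,2], [0,3], [0,4], [1,2], [1,3], [1,4], [2,3], [2,4], [3,4]
  2-simplices (10): [0,1,2], [0,1,3], [0,1,4], [0,2,3], [0,2,4], [0,3,4], [1,2,3], [1,2,4], [1,3,4], [2,3,4]
  3-simplices (5): [0,1,2,3], [0,1,2,4], [0,1,3,4], [0,2,3,4], [1,2,3,4]

Hence C_0 ≅ Z^5, C_1 ≅ Z^10, C_2 ≅ Z^10, C_3 ≅ Z^5.

Boundary ∂_1: C_1 → C_0 is given by ∂[p,q] = [q] − [p]. For instance
  ∂[1,2] = [2] − [1].
The resulting 5×10 matrix has rank 4, and its Smith normal form has invariant factors (1,1,1,1).

∂_2: C_2 → C_1 acts by ∂[p,q,r] = [q,r] − [p,r] + [p,q]. For instance
  ∂[1,2,4] = [2,4] − [1,4] + [1,2],
  ∂[0,2,4] = [2,4] − [0,4] + [0,2].
As a 10×10 matrix over Z this has rank 6, with invariant factors (1,1,1,1,1,1).

The boundary map ∂_3: C_3 → C_2 sends each 3-simplex σ to the alternating sum Σ_i (−1)^i (σ with its i-th vertex removed). For instance
  ∂[0,1,2,4] = [1,2,4] − [0,2,4] + [0,1,4] − [0,1,2],
  ∂[0,1,2,3] = [1,2,3] − [0,2,3] + [0,1,3] − [0,1,2].
The 10×5 boundary matrix has rank 4 and Smith normal form diag(1,1,1,1).

From H_k ≅ ker(∂_k) / im(∂_{k+1}) we obtain:

  H_0: rank C_0 − rank ∂_1 = 5 − 4 = 1, and the invariant factors of ∂_1 are all 1, so H_0 = Z.
  H_1: rank ker ∂_1 − rank ∂_2 = (10 − 4) − 6 = 0, and the invariant factors of ∂_2 are all 1, so H_1 = 0.
  H_2: rank ker ∂_2 − rank ∂_3 = (10 − 6) − 4 = 0, and the invariant factors of ∂_3 are all 1, so H_2 = 0.
  H_3: rank ker ∂_3 − rank ∂_4 = (5 − 4) − 0 = 1, and there is no ∂_4, so H_3 = Z.

H_0 ≅ Z,  H_1 = 0,  H_2 = 0,  H_3 ≅ Z.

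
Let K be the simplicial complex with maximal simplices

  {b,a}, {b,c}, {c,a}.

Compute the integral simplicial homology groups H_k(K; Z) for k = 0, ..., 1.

Take the total order a < b < c on the vertex set. Then K (dimension 1) consists of the simplices:

  0-simplices (3): a, b, c
  1-simplices (3): ab, ac, bc

giving chain groups C_0 ≅ Z^3, C_1 ≅ Z^3.

The boundary map ∂_1: C_1 → C_0 is given by ∂[p,q] = [q] − [p]. For instance
  ∂bc = c − b.
This gives a 3×3 integer matrix of rank 2; reducing to Smith normal form yields diagonal entries (1,1).

Computing H_k = (kernel of ∂_k) / (image of ∂_{k+1}):

  H_0: rank C_0 − rank ∂_1 = 3 − 2 = 1, and the invariant factors of ∂_1 are all 1, so H_0 ≅ Z.
  H_1: rank ker ∂_1 − rank ∂_2 = (3 − 2) − 0 = 1, and there is no ∂_2, so H_1 ≅ Z.

H_0 = Z,  H_1 = Z.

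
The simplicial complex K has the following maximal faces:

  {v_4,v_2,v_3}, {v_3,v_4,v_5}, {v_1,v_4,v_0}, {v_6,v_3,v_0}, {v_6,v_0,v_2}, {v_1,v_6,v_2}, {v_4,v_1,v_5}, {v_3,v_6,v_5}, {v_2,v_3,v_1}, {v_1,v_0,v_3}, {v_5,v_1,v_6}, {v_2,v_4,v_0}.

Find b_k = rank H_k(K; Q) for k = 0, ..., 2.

b_0 = 1, b_1 = 0, b_2 = 0.

Order the vertices as v_0 < v_1 < v_2 < v_3 < v_4 < v_5 < v_6. Listing each simplex with vertices in this order, K has dimension 2 with simplices:

  0-simplices (7): [v_0], [v_1], [v_2], [v_3], [v_4], [v_5], [v_6]
  1-simplices (18): (18 of them)
  2-simplices (12): (12 of them)

Hence C_0 ≅ Z^7, C_1 ≅ Z^18, C_2 ≅ Z^12.

∂_1: C_1 → C_0 sends each edge [p,q] (with p < q) to q − p. For instance
  ∂[v_1,v_3] = [v_3] − [v_1].
The resulting 7×18 matrix has rank 6, and its Smith normal form has invariant factors (1,1,1,1,1,1).

Boundary ∂_2: C_2 → C_1 acts by ∂[p,q,r] = [q,r] − [p,r] + [p,q]. For instance
  ∂[v_1,v_2,v_3] = [v_2,v_3] − [v_1,v_3] + [v_1,v_2],
  ∂[v_1,v_4,v_5] = [v_4,v_5] − [v_1,v_5] + [v_1,v_4].
As a 18×12 matrix over Z this has rank 12, with invariant factors (1,1,1,1,1,1,1,1,1,1,1,2).

Now H_k = ker ∂_k / im ∂_{k+1}, so:

  H_0: rank C_0 − rank ∂_1 = 7 − 6 = 1, and the invariant factors of ∂_1 are all 1, so H_0 ≅ Z.
  H_1: rank ker ∂_1 − rank ∂_2 = (18 − 6) − 12 = 0, and ∂_2 has invariant factor 2 > 1, so H_1 ≅ Z/2.
  H_2: rank ker ∂_2 − rank ∂_3 = (12 − 12) − 0 = 0, and there is no ∂_3, so H_2 ≅ 0.

As a check, the Euler characteristic is 7 − 18 + 12 = 1, which agrees with 1 − 0 + 0 = 1.

Hence the Betti numbers are b_0 = 1, b_1 = 0, b_2 = 0.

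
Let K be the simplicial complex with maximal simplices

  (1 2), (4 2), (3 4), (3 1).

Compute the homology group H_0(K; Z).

H_0 = Z.

K has 4 vertices, 4 edges.
rank ∂_0 = 0, rank ∂_1 = 3 ⇒ b_0 = 4 − 0 − 3 = 1; all invariant factors of ∂_1 are 1 so no torsion. So H_0 = Z.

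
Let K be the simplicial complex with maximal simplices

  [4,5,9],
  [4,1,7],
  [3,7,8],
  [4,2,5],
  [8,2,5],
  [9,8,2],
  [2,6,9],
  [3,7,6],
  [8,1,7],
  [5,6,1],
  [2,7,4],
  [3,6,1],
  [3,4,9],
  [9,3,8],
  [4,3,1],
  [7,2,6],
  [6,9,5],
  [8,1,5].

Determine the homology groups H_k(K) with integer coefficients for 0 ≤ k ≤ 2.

Take the total order 1 < 2 < 3 < 4 < 5 < 6 < 7 < 8 < 9 on the vertex set. Then K (dimension 2) consists of the simplices:

  0-simplices (9): [1], [2], [3], [4], [5], [6], [7], [8], [9]
  1-simplices (27): (27 of them)
  2-simplices (18): [1,3,4], [1,3,6], [1,4,7], [1,5,6], [1,5,8], [1,7,8], [2,4,5], [2,4,7], [2,5,8], [2,6,7], [2,6,9], [2,8,9], [3,4,9], [3,6,7], [3,7,8], [3,8,9], [4,5,9], [5,6,9]

giving chain groups C_0 ≅ Z^9, C_1 ≅ Z^27, C_2 ≅ Z^18.

Boundary ∂_1: C_1 → C_0 sends each edge [p,q] (with p < q) to q − p.
As a 9×27 matrix over Z this has rank 8, with invariant factors (1,1,1,1,1,1,1,1).

∂_2: C_2 → C_1 sends each 2-simplex [p,q,r] to [q,r] − [p,r] + [p,q]. For instance
  ∂[5,6,9] = [6,9] − [5,9] + [5,6],
  ∂[1,4,7] = [4,7] − [1,7] + [1,4].
The 27×18 boundary matrix has rank 18 and Smith normal form diag(1,1,1,1,1,1,1,1,1,1,1,1,1,1,1,1,1,2).

Now H_k = ker ∂_k / im ∂_{k+1}, so:

  H_0: rank C_0 − rank ∂_1 = 9 − 8 = 1, and the invariant factors of ∂_1 are all 1, so H_0 = Z.
  H_1: rank ker ∂_1 − rank ∂_2 = (27 − 8) − 18 = 1, and ∂_2 has invariant factor 2 > 1, so H_1 = Z ⊕ Z_2.
  H_2: rank ker ∂_2 − rank ∂_3 = (18 − 18) − 0 = 0, and there is no ∂_3, so H_2 = 0.

H_0 ≅ Z,  H_1 ≅ Z ⊕ Z_2,  H_2 = 0.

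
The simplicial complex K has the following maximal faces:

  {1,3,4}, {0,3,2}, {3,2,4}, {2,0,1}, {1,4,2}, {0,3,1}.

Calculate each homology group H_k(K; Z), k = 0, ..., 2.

Order the vertices as 0 < 1 < 2 < 3 < 4. Listing each simplex with vertices in this order, K has dimension 2 with simplices:

  0-simplices (5): [0], [1], [2], [3], [4]
  1-simplices (9): [0,1], [0,2], [0,3], [1,2], [1,3], [1,4], [2,3], [2,4], [3,4]
  2-simplices (6): [0,1,2], [0,1,3], [0,2,3], [1,2,4], [1,3,4], [2,3,4]

Hence C_0 ≅ Z^5, C_1 ≅ Z^9, C_2 ≅ Z^6.

Boundary ∂_1: C_1 → C_0 is given by ∂[p,q] = [q] − [p]. For instance
  ∂[1,2] = [2] − [1].
As a 5×9 matrix over Z this has rank 4, with invariant factors (1,1,1,1).

The boundary map ∂_2: C_2 → C_1 maps a triangle to the signed sum of its edges. For instance
  ∂[1,3,4] = [3,4] − [1,4] + [1,3],
  ∂[0,2,3] = [2,3] − [0,3] + [0,2].
The 9×6 boundary matrix has rank 5 and Smith normal form diag(1,1,1,1,1).

Computing H_k = (kernel of ∂_k) / (image of ∂_{k+1}):

  H_0: rank C_0 − rank ∂_1 = 5 − 4 = 1, and the invariant factors of ∂_1 are all 1, so H_0 = Z.
  H_1: rank ker ∂_1 − rank ∂_2 = (9 − 4) − 5 = 0, and the invariant factors of ∂_2 are all 1, so H_1 = 0.
  H_2: rank ker ∂_2 − rank ∂_3 = (6 − 5) − 0 = 1, and there is no ∂_3, so H_2 = Z.

H_0 ≅ Z,  H_1 = 0,  H_2 ≅ Z.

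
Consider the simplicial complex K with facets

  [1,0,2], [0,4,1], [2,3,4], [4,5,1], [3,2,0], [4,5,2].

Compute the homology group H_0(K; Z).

Order the vertices as 0 < 1 < 2 < 3 < 4 < 5. Listing each simplex with vertices in this order, K has dimension 2 with simplices:

  0-simplices (6): [0], [1], [2], [3], [4], [5]
  1-simplices (12): [0,1], [0,2], [0,3], [0,4], [1,2], [1,4], [1,5], [2,3], [2,4], [2,5], [3,4], [4,5]
  2-simplices (6): [0,1,2], [0,1,4], [0,2,3], [1,4,5], [2,3,4], [2,4,5]

giving chain groups C_0 ≅ Z^6, C_1 ≅ Z^12, C_2 ≅ Z^6.

∂_1: C_1 → C_0 maps an edge to its endpoints' difference, ∂[p,q] = q − p. For instance
  ∂[2,3] = [3] − [2].
The resulting 6×12 matrix has rank 5, and its Smith normal form has invariant factors (1,1,1,1,1).

Boundary ∂_2: C_2 → C_1 acts by ∂[p,q,r] = [q,r] − [p,r] + [p,q]. For instance
  ∂[1,4,5] = [4,5] − [1,5] + [1,4],
  ∂[2,3,4] = [3,4] − [2,4] + [2,3].
The 12×6 boundary matrix has rank 6 and Smith normal form diag(1,1,1,1,1,1).

From H_k ≅ ker(∂_k) / im(∂_{k+1}) we obtain:

  H_0: rank C_0 − rank ∂_1 = 6 − 5 = 1, and the invariant factors of ∂_1 are all 1, so H_0 ≅ Z.

H_0 ≅ Z.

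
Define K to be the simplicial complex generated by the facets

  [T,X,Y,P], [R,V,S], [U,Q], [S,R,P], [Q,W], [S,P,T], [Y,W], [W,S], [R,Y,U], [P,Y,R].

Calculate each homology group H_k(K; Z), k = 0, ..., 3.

H_0 = Z,  H_1 = Z^2,  H_2 = 0,  H_3 = 0.

We work with the vertex ordering P < Q < R < S < T < U < V < W < X < Y. The simplices of K, each written with vertices in increasing order, are:

  0-simplices (10): P, Q, R, S, T, U, V, W, X, Y
  1-simplices (19): PR, PS, PT, PX, PY, QU, QW, RS, RU, RV, RY, ST, SV, SW, TX, TY, UY, WY, XY
  2-simplices (9): PRS, PRY, PST, PTX, PTY, PXY, RSV, RUY, TXY
  3-simplices (1): PTXY

giving chain groups C_0 ≅ Z^10, C_1 ≅ Z^19, C_2 ≅ Z^9, C_3 ≅ Z^1.

∂_1: C_1 → C_0 sends each edge [p,q] (with p < q) to q − p. For instance
  ∂QU = U − Q.
The resulting 10×19 matrix has rank 9, and its Smith normal form has invariant factors (1,1,1,1,1,1,1,1,1).

Boundary ∂_2: C_2 → C_1 sends each 2-simplex [p,q,r] to [q,r] − [p,r] + [p,q]. For instance
  ∂PXY = XY − PY + PX,
  ∂TXY = XY − TY + TX.
The 19×9 boundary matrix has rank 8 and Smith normal form diag(1,1,1,1,1,1,1,1).

Boundary ∂_3: C_3 → C_2 sends each 3-simplex σ to the alternating sum Σ_i (−1)^i (σ with its i-th vertex removed). For instance
  ∂PTXY = TXY − PXY + PTY − PTX.
The resulting 9×1 matrix has rank 1, and its Smith normal form has invariant factors (1).

Now H_k = ker ∂_k / im ∂_{k+1}, so:

  H_0: rank C_0 − rank ∂_1 = 10 − 9 = 1, and the invariant factors of ∂_1 are all 1, so H_0 ≅ Z.
  H_1: rank ker ∂_1 − rank ∂_2 = (19 − 9) − 8 = 2, and the invariant factors of ∂_2 are all 1, so H_1 ≅ Z^2.
  H_2: rank ker ∂_2 − rank ∂_3 = (9 − 8) − 1 = 0, and the invariant factors of ∂_3 are all 1, so H_2 ≅ 0.
  H_3: rank ker ∂_3 − rank ∂_4 = (1 − 1) − 0 = 0, and there is no ∂_4, so H_3 ≅ 0.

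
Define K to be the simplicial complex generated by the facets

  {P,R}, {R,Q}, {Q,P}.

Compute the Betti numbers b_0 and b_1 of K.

Order the vertices as P < Q < R. Listing each simplex with vertices in this order, K has dimension 1 with simplices:

  0-simplices (3): P, Q, R
  1-simplices (3): PQ, PR, QR

giving chain groups C_0 ≅ Z^3, C_1 ≅ Z^3.

The boundary map ∂_1: C_1 → C_0 is given by ∂[p,q] = [q] − [p]. For instance
  ∂QR = R − Q.
The resulting 3×3 matrix has rank 2, and its Smith normal form has invariant factors (1,1).

Computing H_k = (kernel of ∂_k) / (image of ∂_{k+1}):

  H_0: rank C_0 − rank ∂_1 = 3 − 2 = 1, and the invariant factors of ∂_1 are all 1, so H_0 = Z.
  H_1: rank ker ∂_1 − rank ∂_2 = (3 − 2) − 0 = 1, and there is no ∂_2, so H_1 = Z.

As a check, the Euler characteristic is 3 − 3 = 0, which agrees with 1 − 1 = 0.
(K is a triangulation of the circle S^1.)

Hence the Betti numbers are b_0 = 1, b_1 = 1.

b_0 = 1, b_1 = 1.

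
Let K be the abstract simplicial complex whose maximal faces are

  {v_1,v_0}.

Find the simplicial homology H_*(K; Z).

Fix the vertex order v_0 < v_1 and write every simplex with vertices in increasing order. Then dim K = 1 and the simplices of K are:

  0-simplices (2): [v_0], [v_1]
  1-simplices (1): [v_0,v_1]

Hence C_0 ≅ Z^2, C_1 ≅ Z^1.

∂_1: C_1 → C_0 maps an edge to its endpoints' difference, ∂[p,q] = q − p.
The resulting 2×1 matrix has rank 1, and its Smith normal form has invariant factors (1).

Computing H_k = (kernel of ∂_k) / (image of ∂_{k+1}):

  H_0: rank C_0 − rank ∂_1 = 2 − 1 = 1, and the invariant factors of ∂_1 are all 1, so H_0 ≅ Z.
  H_1: rank ker ∂_1 − rank ∂_2 = (1 − 1) − 0 = 0, and there is no ∂_2, so H_1 ≅ 0.

As a check, the Euler characteristic is 2 − 1 = 1, which agrees with 1 − 0 = 1.

H_0 = Z,  H_1 = 0.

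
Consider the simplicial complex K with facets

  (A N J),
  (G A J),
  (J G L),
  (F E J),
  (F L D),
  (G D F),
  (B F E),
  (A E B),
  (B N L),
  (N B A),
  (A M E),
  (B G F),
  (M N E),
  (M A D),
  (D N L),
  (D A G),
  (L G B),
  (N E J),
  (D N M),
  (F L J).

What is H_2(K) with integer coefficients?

Fix the vertex order A < B < D < E < F < G < J < L < M < N and write every simplex with vertices in increasing order. Then dim K = 2 and the simplices of K are:

  0-simplices (10): A, B, D, E, F, G, J, L, M, N
  1-simplices (30): AB, AD, AE, AG, AJ, AM, AN, BE, BF, BG, BL, BN, DF, DG, DL, DM, DN, EF, EJ, EM, EN, FG, FJ, FL, GJ, GL, JL, JN, LN, MN
  2-simplices (20): ABE, ABN, ADG, ADM, AEM, AGJ, AJN, BEF, BFG, BGL, BLN, DFG, DFL, DLN, DMN, EFJ, EJN, EMN, FJL, GJL

so the chain groups are C_0 ≅ Z^10, C_1 ≅ Z^30, C_2 ≅ Z^20.

∂_1: C_1 → C_0 maps an edge to its endpoints' difference, ∂[p,q] = q − p.
The 10×30 boundary matrix has rank 9 and Smith normal form diag(1,1,1,1,1,1,1,1,1).

The boundary map ∂_2: C_2 → C_1 acts by ∂[p,q,r] = [q,r] − [p,r] + [p,q]. For instance
  ∂AJN = JN − AN + AJ,
  ∂EFJ = FJ − EJ + EF.
The resulting 30×20 matrix has rank 20, and its Smith normal form has invariant factors (1,1,1,1,1,1,1,1,1,1,1,1,1,1,1,1,1,1,1,2).

Reading off H_k = ker ∂_k / im ∂_{k+1}:

  H_2: rank ker ∂_2 − rank ∂_3 = (20 − 20) − 0 = 0, and there is no ∂_3, so H_2 ≅ 0.

H_2 ≅ 0.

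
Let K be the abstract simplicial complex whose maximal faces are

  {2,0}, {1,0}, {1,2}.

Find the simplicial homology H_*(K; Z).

H_0 = Z,  H_1 = Z.

Fix the vertex order 0 < 1 < 2 and write every simplex with vertices in increasing order. Then dim K = 1 and the simplices of K are:

  0-simplices (3): [0], [1], [2]
  1-simplices (3): [0,1], [0,2], [1,2]

Hence C_0 ≅ Z^3, C_1 ≅ Z^3.

Boundary ∂_1: C_1 → C_0 maps an edge to its endpoints' difference, ∂[p,q] = q − p. For instance
  ∂[0,2] = [2] − [0].
The resulting 3×3 matrix has rank 2, and its Smith normal form has invariant factors (1,1).

Reading off H_k = ker ∂_k / im ∂_{k+1}:

  H_0: rank C_0 − rank ∂_1 = 3 − 2 = 1, and the invariant factors of ∂_1 are all 1, so H_0 = Z.
  H_1: rank ker ∂_1 − rank ∂_2 = (3 − 2) − 0 = 1, and there is no ∂_2, so H_1 = Z.

As a check, the Euler characteristic is 3 − 3 = 0, which agrees with 1 − 1 = 0.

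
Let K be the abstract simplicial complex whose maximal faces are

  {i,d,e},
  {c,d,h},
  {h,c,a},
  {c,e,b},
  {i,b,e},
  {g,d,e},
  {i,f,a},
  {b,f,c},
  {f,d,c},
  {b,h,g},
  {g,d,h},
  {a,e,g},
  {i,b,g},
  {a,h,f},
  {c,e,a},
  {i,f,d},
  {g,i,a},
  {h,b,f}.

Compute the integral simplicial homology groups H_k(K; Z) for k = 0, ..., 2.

H_0 = Z,  H_1 = Z ⊕ Z_2,  H_2 = 0.

Fix the vertex order a < b < c < d < e < f < g < h < i and write every simplex with vertices in increasing order. Then dim K = 2 and the simplices of K are:

  0-simplices (9): a, b, c, d, e, f, g, h, i
  1-simplices (27): ac, ae, af, ag, ah, ai, bc, be, bf, bg, bh, bi, cd, ce, cf, ch, de, df, dg, dh, di, eg, ei, fh, fi, gh, gi
  2-simplices (18): ace, ach, aeg, afh, afi, agi, bce, bcf, bei, bfh, bgh, bgi, cdf, cdh, deg, dei, dfi, dgh

so the chain groups are C_0 ≅ Z^9, C_1 ≅ Z^27, C_2 ≅ Z^18.

Boundary ∂_1: C_1 → C_0 is given by ∂[p,q] = [q] − [p]. For instance
  ∂be = e − b.
As a 9×27 matrix over Z this has rank 8, with invariant factors (1,1,1,1,1,1,1,1).

∂_2: C_2 → C_1 acts by ∂[p,q,r] = [q,r] − [p,r] + [p,q]. For instance
  ∂bcf = cf − bf + bc,
  ∂deg = eg − dg + de.
The resulting 27×18 matrix has rank 18, and its Smith normal form has invariant factors (1,1,1,1,1,1,1,1,1,1,1,1,1,1,1,1,1,2).

Computing H_k = (kernel of ∂_k) / (image of ∂_{k+1}):

  H_0: rank C_0 − rank ∂_1 = 9 − 8 = 1, and the invariant factors of ∂_1 are all 1, so H_0 = Z.
  H_1: rank ker ∂_1 − rank ∂_2 = (27 − 8) − 18 = 1, and ∂_2 has invariant factor 2 > 1, so H_1 = Z ⊕ Z_2.
  H_2: rank ker ∂_2 − rank ∂_3 = (18 − 18) − 0 = 0, and there is no ∂_3, so H_2 = 0.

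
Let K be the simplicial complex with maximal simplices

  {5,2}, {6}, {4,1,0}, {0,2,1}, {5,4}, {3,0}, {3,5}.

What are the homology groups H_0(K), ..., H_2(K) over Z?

Take the total order 0 < 1 < 2 < 3 < 4 < 5 < 6 on the vertex set. Then K (dimension 2) consists of the simplices:

  0-simplices (7): [0], [1], [2], [3], [4], [5], [6]
  1-simplices (9): [0,1], [0,2], [0,3], [0,4], [1,2], [1,4], [2,5], [3,5], [4,5]
  2-simplices (2): [0,1,2], [0,1,4]

giving chain groups C_0 ≅ Z^7, C_1 ≅ Z^9, C_2 ≅ Z^2.

∂_1: C_1 → C_0 sends each edge [p,q] (with p < q) to q − p. For instance
  ∂[0,2] = [2] − [0].
The 7×9 boundary matrix has rank 5 and Smith normal form diag(1,1,1,1,1).

∂_2: C_2 → C_1 sends each 2-simplex [p,q,r] to [q,r] − [p,r] + [p,q]. For instance
  ∂[0,1,4] = [1,4] − [0,4] + [0,1],
  ∂[0,1,2] = [1,2] − [0,2] + [0,1].
The resulting 9×2 matrix has rank 2, and its Smith normal form has invariant factors (1,1).

Computing H_k = (kernel of ∂_k) / (image of ∂_{k+1}):

  H_0: rank C_0 − rank ∂_1 = 7 − 5 = 2, and the invariant factors of ∂_1 are all 1, so H_0 = Z^2.
  H_1: rank ker ∂_1 − rank ∂_2 = (9 − 5) − 2 = 2, and the invariant factors of ∂_2 are all 1, so H_1 = Z^2.
  H_2: rank ker ∂_2 − rank ∂_3 = (2 − 2) − 0 = 0, and there is no ∂_3, so H_2 = 0.

H_0 ≅ Z^2,  H_1 ≅ Z^2,  H_2 = 0.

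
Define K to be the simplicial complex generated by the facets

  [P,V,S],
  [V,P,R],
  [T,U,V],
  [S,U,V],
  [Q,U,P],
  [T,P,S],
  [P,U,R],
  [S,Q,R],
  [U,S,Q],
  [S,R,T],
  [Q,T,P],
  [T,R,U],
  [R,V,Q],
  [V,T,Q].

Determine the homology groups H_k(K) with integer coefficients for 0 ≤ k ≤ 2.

We work with the vertex ordering P < Q < R < S < T < U < V. The simplices of K, each written with vertices in increasing order, are:

  0-simplices (7): P, Q, R, S, T, U, V
  1-simplices (21): PQ, PR, PS, PT, PU, PV, QR, QS, QT, QU, QV, RS, RT, RU, RV, ST, SU, SV, TU, TV, UV
  2-simplices (14): PQT, PQU, PRU, PRV, PST, PSV, QRS, QRV, QSU, QTV, RST, RTU, SUV, TUV

so the chain groups are C_0 ≅ Z^7, C_1 ≅ Z^21, C_2 ≅ Z^14.

∂_1: C_1 → C_0 sends each edge [p,q] (with p < q) to q − p. For instance
  ∂PU = U − P.
This gives a 7×21 integer matrix of rank 6; reducing to Smith normal form yields diagonal entries (1,1,1,1,1,1).

The boundary map ∂_2: C_2 → C_1 acts by ∂[p,q,r] = [q,r] − [p,r] + [p,q]. For instance
  ∂QRS = RS − QS + QR,
  ∂PRV = RV − PV + PR.
As a 21×14 matrix over Z this has rank 13, with invariant factors (1,1,1,1,1,1,1,1,1,1,1,1,1).

Computing H_k = (kernel of ∂_k) / (image of ∂_{k+1}):

  H_0: rank C_0 − rank ∂_1 = 7 − 6 = 1, and the invariant factors of ∂_1 are all 1, so H_0 = Z.
  H_1: rank ker ∂_1 − rank ∂_2 = (21 − 6) − 13 = 2, and the invariant factors of ∂_2 are all 1, so H_1 = Z^2.
  H_2: rank ker ∂_2 − rank ∂_3 = (14 − 13) − 0 = 1, and there is no ∂_3, so H_2 = Z.

H_0 ≅ Z,  H_1 ≅ Z^2,  H_2 ≅ Z.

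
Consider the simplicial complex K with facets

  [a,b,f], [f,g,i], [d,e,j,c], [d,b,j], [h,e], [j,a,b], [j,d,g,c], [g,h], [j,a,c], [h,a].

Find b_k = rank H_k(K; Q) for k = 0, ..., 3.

b_0 = 1, b_1 = 3, b_2 = 0, b_3 = 0.

Fix the vertex order a < b < c < d < e < f < g < h < i < j and write every simplex with vertices in increasing order. Then dim K = 3 and the simplices of K are:

  0-simplices (10): a, b, c, d, e, f, g, h, i, j
  1-simplices (22): ab, ac, af, ah, aj, bd, bf, bj, cd, ce, cg, cj, de, dg, dj, eh, ej, fg, fi, gh, gi, gj
  2-simplices (12): abf, abj, acj, bdj, cde, cdg, cdj, cej, cgj, dej, dgj, fgi
  3-simplices (2): cdej, cdgj

so the chain groups are C_0 ≅ Z^10, C_1 ≅ Z^22, C_2 ≅ Z^12, C_3 ≅ Z^2.

The boundary map ∂_1: C_1 → C_0 sends each edge [p,q] (with p < q) to q − p. For instance
  ∂bj = j − b.
This gives a 10×22 integer matrix of rank 9; reducing to Smith normal form yields diagonal entries (1,1,1,1,1,1,1,1,1).

The boundary map ∂_2: C_2 → C_1 sends each 2-simplex [p,q,r] to [q,r] − [p,r] + [p,q]. For instance
  ∂acj = cj − aj + ac,
  ∂cde = de − ce + cd.
The 22×12 boundary matrix has rank 10 and Smith normal form diag(1,1,1,1,1,1,1,1,1,1).

The boundary map ∂_3: C_3 → C_2 sends each 3-simplex σ to the alternating sum Σ_i (−1)^i (σ with its i-th vertex removed). For instance
  ∂cdgj = dgj − cgj + cdj − cdg,
  ∂cdej = dej − cej + cdj − cde.
The resulting 12×2 matrix has rank 2, and its Smith normal form has invariant factors (1,1).

Reading off H_k = ker ∂_k / im ∂_{k+1}:

  H_0: rank C_0 − rank ∂_1 = 10 − 9 = 1, and the invariant factors of ∂_1 are all 1, so H_0 = Z.
  H_1: rank ker ∂_1 − rank ∂_2 = (22 − 9) − 10 = 3, and the invariant factors of ∂_2 are all 1, so H_1 = Z^3.
  H_2: rank ker ∂_2 − rank ∂_3 = (12 − 10) − 2 = 0, and the invariant factors of ∂_3 are all 1, so H_2 = 0.
  H_3: rank ker ∂_3 − rank ∂_4 = (2 − 2) − 0 = 0, and there is no ∂_4, so H_3 = 0.

Hence the Betti numbers are b_0 = 1, b_1 = 3, b_2 = 0, b_3 = 0.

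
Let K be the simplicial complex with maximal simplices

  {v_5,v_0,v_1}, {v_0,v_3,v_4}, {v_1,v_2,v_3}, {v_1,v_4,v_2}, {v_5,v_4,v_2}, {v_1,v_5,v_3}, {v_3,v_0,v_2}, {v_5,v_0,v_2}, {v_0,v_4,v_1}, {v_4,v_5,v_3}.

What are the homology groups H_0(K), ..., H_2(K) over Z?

H_0 = Z,  H_1 = Z/2,  H_2 = 0.

Order the vertices as v_0 < v_1 < v_2 < v_3 < v_4 < v_5. Listing each simplex with vertices in this order, K has dimension 2 with simplices:

  0-simplices (6): [v_0], [v_1], [v_2], [v_3], [v_4], [v_5]
  1-simplices (15): (15 of them)
  2-simplices (10): [v_0,v_1,v_4], [v_0,v_1,v_5], [v_0,v_2,v_3], [v_0,v_2,v_5], [v_0,v_3,v_4], [v_1,v_2,v_3], [v_1,v_2,v_4], [v_1,v_3,v_5], [v_2,v_4,v_5], [v_3,v_4,v_5]

Hence C_0 ≅ Z^6, C_1 ≅ Z^15, C_2 ≅ Z^10.

∂_1: C_1 → C_0 is given by ∂[p,q] = [q] − [p].
The 6×15 boundary matrix has rank 5 and Smith normal form diag(1,1,1,1,1).

The boundary map ∂_2: C_2 → C_1 acts by ∂[p,q,r] = [q,r] − [p,r] + [p,q]. For instance
  ∂[v_3,v_4,v_5] = [v_4,v_5] − [v_3,v_5] + [v_3,v_4],
  ∂[v_1,v_2,v_4] = [v_2,v_4] − [v_1,v_4] + [v_1,v_2].
As a 15×10 matrix over Z this has rank 10, with invariant factors (1,1,1,1,1,1,1,1,1,2).

Computing H_k = (kernel of ∂_k) / (image of ∂_{k+1}):

  H_0: rank C_0 − rank ∂_1 = 6 − 5 = 1, and the invariant factors of ∂_1 are all 1, so H_0 ≅ Z.
  H_1: rank ker ∂_1 − rank ∂_2 = (15 − 5) − 10 = 0, and ∂_2 has invariant factor 2 > 1, so H_1 ≅ Z/2.
  H_2: rank ker ∂_2 − rank ∂_3 = (10 − 10) − 0 = 0, and there is no ∂_3, so H_2 ≅ 0.

(K is a triangulation of the real projective plane RP^2.)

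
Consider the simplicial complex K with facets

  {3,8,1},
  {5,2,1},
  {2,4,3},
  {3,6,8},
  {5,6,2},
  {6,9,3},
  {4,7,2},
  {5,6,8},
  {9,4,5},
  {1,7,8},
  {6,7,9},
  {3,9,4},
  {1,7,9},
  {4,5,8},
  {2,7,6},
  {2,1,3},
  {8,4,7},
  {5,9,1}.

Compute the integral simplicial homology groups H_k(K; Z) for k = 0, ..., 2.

Order the vertices as 1 < 2 < 3 < 4 < 5 < 6 < 7 < 8 < 9. Listing each simplex with vertices in this order, K has dimension 2 with simplices:

  0-simplices (9): [1], [2], [3], [4], [5], [6], [7], [8], [9]
  1-simplices (27): (27 of them)
  2-simplices (18): [1,2,3], [1,2,5], [1,3,8], [1,5,9], [1,7,8], [1,7,9], [2,3,4], [2,4,7], [2,5,6], [2,6,7], [3,4,9], [3,6,8], [3,6,9], [4,5,8], [4,5,9], [4,7,8], [5,6,8], [6,7,9]

giving chain groups C_0 ≅ Z^9, C_1 ≅ Z^27, C_2 ≅ Z^18.

∂_1: C_1 → C_0 is given by ∂[p,q] = [q] − [p].
The resulting 9×27 matrix has rank 8, and its Smith normal form has invariant factors (1,1,1,1,1,1,1,1).

Boundary ∂_2: C_2 → C_1 sends each 2-simplex [p,q,r] to [q,r] − [p,r] + [p,q]. For instance
  ∂[1,7,8] = [7,8] − [1,8] + [1,7],
  ∂[1,7,9] = [7,9] − [1,9] + [1,7].
This gives a 27×18 integer matrix of rank 17; reducing to Smith normal form yields diagonal entries (1,1,1,1,1,1,1,1,1,1,1,1,1,1,1,1,1).

Reading off H_k = ker ∂_k / im ∂_{k+1}:

  H_0: rank C_0 − rank ∂_1 = 9 − 8 = 1, and the invariant factors of ∂_1 are all 1, so H_0 = Z.
  H_1: rank ker ∂_1 − rank ∂_2 = (27 − 8) − 17 = 2, and the invariant factors of ∂_2 are all 1, so H_1 = Z^2.
  H_2: rank ker ∂_2 − rank ∂_3 = (18 − 17) − 0 = 1, and there is no ∂_3, so H_2 = Z.

As a check, the Euler characteristic is 9 − 27 + 18 = 0, which agrees with 1 − 2 + 1 = 0.

H_0 ≅ Z,  H_1 ≅ Z^2,  H_2 ≅ Z.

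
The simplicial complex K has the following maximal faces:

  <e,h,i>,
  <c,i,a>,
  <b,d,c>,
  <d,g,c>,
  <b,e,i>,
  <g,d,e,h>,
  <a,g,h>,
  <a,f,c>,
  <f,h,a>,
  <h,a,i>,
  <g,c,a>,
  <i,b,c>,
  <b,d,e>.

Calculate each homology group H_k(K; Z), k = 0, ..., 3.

We work with the vertex ordering a < b < c < d < e < f < g < h < i. The simplices of K, each written with vertices in increasing order, are:

  0-simplices (9): a, b, c, d, e, f, g, h, i
  1-simplices (22): ac, af, ag, ah, ai, bc, bd, be, bi, cd, cf, cg, ci, de, dg, dh, eg, eh, ei, fh, gh, hi
  2-simplices (16): acf, acg, aci, afh, agh, ahi, bcd, bci, bde, bei, cdg, deg, deh, dgh, egh, ehi
  3-simplices (1): degh

so the chain groups are C_0 ≅ Z^9, C_1 ≅ Z^22, C_2 ≅ Z^16, C_3 ≅ Z^1.

∂_1: C_1 → C_0 is given by ∂[p,q] = [q] − [p]. For instance
  ∂eg = g − e.
As a 9×22 matrix over Z this has rank 8, with invariant factors (1,1,1,1,1,1,1,1).

The boundary map ∂_2: C_2 → C_1 sends each 2-simplex [p,q,r] to [q,r] − [p,r] + [p,q]. For instance
  ∂acg = cg − ag + ac,
  ∂egh = gh − eh + eg.
The resulting 22×16 matrix has rank 14, and its Smith normal form has invariant factors (1,1,1,1,1,1,1,1,1,1,1,1,1,1).

Boundary ∂_3: C_3 → C_2 sends each 3-simplex σ to the alternating sum Σ_i (−1)^i (σ with its i-th vertex removed). For instance
  ∂degh = egh − dgh + deh − deg.
The resulting 16×1 matrix has rank 1, and its Smith normal form has invariant factors (1).

Computing H_k = (kernel of ∂_k) / (image of ∂_{k+1}):

  H_0: rank C_0 − rank ∂_1 = 9 − 8 = 1, and the invariant factors of ∂_1 are all 1, so H_0 = Z.
  H_1: rank ker ∂_1 − rank ∂_2 = (22 − 8) − 14 = 0, and the invariant factors of ∂_2 are all 1, so H_1 = 0.
  H_2: rank ker ∂_2 − rank ∂_3 = (16 − 14) − 1 = 1, and the invariant factors of ∂_3 are all 1, so H_2 = Z.
  H_3: rank ker ∂_3 − rank ∂_4 = (1 − 1) − 0 = 0, and there is no ∂_4, so H_3 = 0.

As a check, the Euler characteristic is 9 − 22 + 16 − 1 = 2, which agrees with 1 − 0 + 1 − 0 = 2.

H_0 = Z,  H_1 = 0,  H_2 = Z,  H_3 = 0.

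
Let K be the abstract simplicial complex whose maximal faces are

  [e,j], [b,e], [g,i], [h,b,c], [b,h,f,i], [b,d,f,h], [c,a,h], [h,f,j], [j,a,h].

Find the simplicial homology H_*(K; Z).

H_0 = Z,  H_1 = Z,  H_2 = 0,  H_3 = 0.

K has 10 vertices, 19 edges, 11 triangles, 2 3-simplices.
rank ∂_0 = 0, rank ∂_1 = 9 ⇒ b_0 = 10 − 0 − 9 = 1; all invariant factors of ∂_1 are 1 so no torsion. So H_0 ≅ Z.
rank ∂_1 = 9, rank ∂_2 = 9 ⇒ b_1 = 19 − 9 − 9 = 1; all invariant factors of ∂_2 are 1 so no torsion. So H_1 ≅ Z.
rank ∂_2 = 9, rank ∂_3 = 2 ⇒ b_2 = 11 − 9 − 2 = 0; all invariant factors of ∂_3 are 1 so no torsion. So H_2 ≅ 0.
rank ∂_3 = 2, rank ∂_4 = 0 ⇒ b_3 = 2 − 2 − 0 = 0. So H_3 ≅ 0.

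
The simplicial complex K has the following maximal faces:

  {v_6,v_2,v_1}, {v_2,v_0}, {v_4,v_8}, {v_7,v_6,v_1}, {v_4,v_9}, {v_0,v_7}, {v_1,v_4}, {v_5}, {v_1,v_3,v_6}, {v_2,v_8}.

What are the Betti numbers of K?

b_0 = 2, b_1 = 2, b_2 = 0.

Take the total order v_0 < v_1 < v_2 < v_3 < v_4 < v_5 < v_6 < v_7 < v_8 < v_9 on the vertex set. Then K (dimension 2) consists of the simplices:

  0-simplices (10): [v_0], [v_1], [v_2], [v_3], [v_4], [v_5], [v_6], [v_7], [v_8], [v_9]
  1-simplices (13): [v_0,v_2], [v_0,v_7], [v_1,v_2], [v_1,v_3], [v_1,v_4], [v_1,v_6], [v_1,v_7], [v_2,v_6], [v_2,v_8], [v_3,v_6], [v_4,v_8], [v_4,v_9], [v_6,v_7]
  2-simplices (3): [v_1,v_2,v_6], [v_1,v_3,v_6], [v_1,v_6,v_7]

so the chain groups are C_0 ≅ Z^10, C_1 ≅ Z^13, C_2 ≅ Z^3.

∂_1: C_1 → C_0 is given by ∂[p,q] = [q] − [p].
As a 10×13 matrix over Z this has rank 8, with invariant factors (1,1,1,1,1,1,1,1).

Boundary ∂_2: C_2 → C_1 acts by ∂[p,q,r] = [q,r] − [p,r] + [p,q]. For instance
  ∂[v_1,v_6,v_7] = [v_6,v_7] − [v_1,v_7] + [v_1,v_6],
  ∂[v_1,v_2,v_6] = [v_2,v_6] − [v_1,v_6] + [v_1,v_2].
This gives a 13×3 integer matrix of rank 3; reducing to Smith normal form yields diagonal entries (1,1,1).

From H_k ≅ ker(∂_k) / im(∂_{k+1}) we obtain:

  H_0: rank C_0 − rank ∂_1 = 10 − 8 = 2, and the invariant factors of ∂_1 are all 1, so H_0 ≅ Z^2.
  H_1: rank ker ∂_1 − rank ∂_2 = (13 − 8) − 3 = 2, and the invariant factors of ∂_2 are all 1, so H_1 ≅ Z^2.
  H_2: rank ker ∂_2 − rank ∂_3 = (3 − 3) − 0 = 0, and there is no ∂_3, so H_2 ≅ 0.

Hence the Betti numbers are b_0 = 2, b_1 = 2, b_2 = 0.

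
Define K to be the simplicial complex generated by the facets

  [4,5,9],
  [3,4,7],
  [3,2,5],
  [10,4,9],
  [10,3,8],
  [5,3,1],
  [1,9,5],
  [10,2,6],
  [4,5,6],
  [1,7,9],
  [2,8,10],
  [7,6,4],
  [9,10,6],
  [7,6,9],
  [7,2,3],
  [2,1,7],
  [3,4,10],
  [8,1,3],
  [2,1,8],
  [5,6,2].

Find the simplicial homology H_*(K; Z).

H_0 ≅ Z,  H_1 ≅ Z ⊕ Z/2,  H_2 = 0.

Fix the vertex order 1 < 2 < 3 < 4 < 5 < 6 < 7 < 8 < 9 < 10 and write every simplex with vertices in increasing order. Then dim K = 2 and the simplices of K are:

  0-simplices (10): [1], [2], [3], [4], [5], [6], [7], [8], [9], [10]
  1-simplices (30): (30 of them)
  2-simplices (20): (20 of them)

so the chain groups are C_0 ≅ Z^10, C_1 ≅ Z^30, C_2 ≅ Z^20.

∂_1: C_1 → C_0 sends each edge [p,q] (with p < q) to q − p. For instance
  ∂[1,5] = [5] − [1].
As a 10×30 matrix over Z this has rank 9, with invariant factors (1,1,1,1,1,1,1,1,1).

Boundary ∂_2: C_2 → C_1 acts by ∂[p,q,r] = [q,r] − [p,r] + [p,q]. For instance
  ∂[2,3,5] = [3,5] − [2,5] + [2,3],
  ∂[2,8,10] = [8,10] − [2,10] + [2,8].
The 30×20 boundary matrix has rank 20 and Smith normal form diag(1,1,1,1,1,1,1,1,1,1,1,1,1,1,1,1,1,1,1,2).

Reading off H_k = ker ∂_k / im ∂_{k+1}:

  H_0: rank C_0 − rank ∂_1 = 10 − 9 = 1, and the invariant factors of ∂_1 are all 1, so H_0 ≅ Z.
  H_1: rank ker ∂_1 − rank ∂_2 = (30 − 9) − 20 = 1, and ∂_2 has invariant factor 2 > 1, so H_1 ≅ Z ⊕ Z/2.
  H_2: rank ker ∂_2 − rank ∂_3 = (20 − 20) − 0 = 0, and there is no ∂_3, so H_2 ≅ 0.

As a check, the Euler characteristic is 10 − 30 + 20 = 0, which agrees with 1 − 1 + 0 = 0.
(K is a triangulation of the Klein bottle.)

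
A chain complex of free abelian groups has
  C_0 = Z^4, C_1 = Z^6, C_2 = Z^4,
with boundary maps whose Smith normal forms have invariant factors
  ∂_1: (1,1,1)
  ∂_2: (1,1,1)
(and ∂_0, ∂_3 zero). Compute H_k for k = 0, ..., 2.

H_0 ≅ Z,  H_1 = 0,  H_2 ≅ Z.

H_0: b_0 = 4 − 0 − 3 = 1; torsion from ∂_1 factors > 1: none. So H_0 ≅ Z.
H_1: b_1 = 6 − 3 − 3 = 0; torsion from ∂_2 factors > 1: none. So H_1 ≅ 0.
H_2: b_2 = 4 − 3 − 0 = 1; torsion from ∂_3 factors > 1: none. So H_2 ≅ Z.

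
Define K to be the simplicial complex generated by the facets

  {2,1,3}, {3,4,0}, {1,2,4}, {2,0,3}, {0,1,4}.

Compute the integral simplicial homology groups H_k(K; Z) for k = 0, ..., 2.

We work with the vertex ordering 0 < 1 < 2 < 3 < 4. The simplices of K, each written with vertices in increasing order, are:

  0-simplices (5): [0], [1], [2], [3], [4]
  1-simplices (10): [0,1], [0,2], [0,3], [0,4], [1,2], [1,3], [1,4], [2,3], [2,4], [3,4]
  2-simplices (5): [0,1,4], [0,2,3], [0,3,4], [1,2,3], [1,2,4]

giving chain groups C_0 ≅ Z^5, C_1 ≅ Z^10, C_2 ≅ Z^5.

∂_1: C_1 → C_0 sends each edge [p,q] (with p < q) to q − p.
The 5×10 boundary matrix has rank 4 and Smith normal form diag(1,1,1,1).

The boundary map ∂_2: C_2 → C_1 maps a triangle to the signed sum of its edges. For instance
  ∂[0,1,4] = [1,4] − [0,4] + [0,1],
  ∂[0,3,4] = [3,4] − [0,4] + [0,3].
This gives a 10×5 integer matrix of rank 5; reducing to Smith normal form yields diagonal entries (1,1,1,1,1).

Reading off H_k = ker ∂_k / im ∂_{k+1}:

  H_0: rank C_0 − rank ∂_1 = 5 − 4 = 1, and the invariant factors of ∂_1 are all 1, so H_0 ≅ Z.
  H_1: rank ker ∂_1 − rank ∂_2 = (10 − 4) − 5 = 1, and the invariant factors of ∂_2 are all 1, so H_1 ≅ Z.
  H_2: rank ker ∂_2 − rank ∂_3 = (5 − 5) − 0 = 0, and there is no ∂_3, so H_2 ≅ 0.

H_0 ≅ Z,  H_1 ≅ Z,  H_2 = 0.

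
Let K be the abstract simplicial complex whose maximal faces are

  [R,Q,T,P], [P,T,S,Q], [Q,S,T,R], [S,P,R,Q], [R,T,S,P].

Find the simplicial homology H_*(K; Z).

We work with the vertex ordering P < Q < R < S < T. The simplices of K, each written with vertices in increasing order, are:

  0-simplices (5): P, Q, R, S, T
  1-simplices (10): PQ, PR, PS, PT, QR, QS, QT, RS, RT, ST
  2-simplices (10): PQR, PQS, PQT, PRS, PRT, PST, QRS, QRT, QST, RST
  3-simplices (5): PQRS, PQRT, PQST, PRST, QRST

giving chain groups C_0 ≅ Z^5, C_1 ≅ Z^10, C_2 ≅ Z^10, C_3 ≅ Z^5.

Boundary ∂_1: C_1 → C_0 is given by ∂[p,q] = [q] − [p]. For instance
  ∂ST = T − S.
The 5×10 boundary matrix has rank 4 and Smith normal form diag(1,1,1,1).

The boundary map ∂_2: C_2 → C_1 acts by ∂[p,q,r] = [q,r] − [p,r] + [p,q]. For instance
  ∂PRS = RS − PS + PR,
  ∂QST = ST − QT + QS.
As a 10×10 matrix over Z this has rank 6, with invariant factors (1,1,1,1,1,1).

∂_3: C_3 → C_2 sends each 3-simplex σ to the alternating sum Σ_i (−1)^i (σ with its i-th vertex removed). For instance
  ∂PQRS = QRS − PRS + PQS − PQR,
  ∂PRST = RST − PST + PRT − PRS.
The 10×5 boundary matrix has rank 4 and Smith normal form diag(1,1,1,1).

From H_k ≅ ker(∂_k) / im(∂_{k+1}) we obtain:

  H_0: rank C_0 − rank ∂_1 = 5 − 4 = 1, and the invariant factors of ∂_1 are all 1, so H_0 ≅ Z.
  H_1: rank ker ∂_1 − rank ∂_2 = (10 − 4) − 6 = 0, and the invariant factors of ∂_2 are all 1, so H_1 ≅ 0.
  H_2: rank ker ∂_2 − rank ∂_3 = (10 − 6) − 4 = 0, and the invariant factors of ∂_3 are all 1, so H_2 ≅ 0.
  H_3: rank ker ∂_3 − rank ∂_4 = (5 − 4) − 0 = 1, and there is no ∂_4, so H_3 ≅ Z.

H_0 = Z,  H_1 = 0,  H_2 = 0,  H_3 = Z.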